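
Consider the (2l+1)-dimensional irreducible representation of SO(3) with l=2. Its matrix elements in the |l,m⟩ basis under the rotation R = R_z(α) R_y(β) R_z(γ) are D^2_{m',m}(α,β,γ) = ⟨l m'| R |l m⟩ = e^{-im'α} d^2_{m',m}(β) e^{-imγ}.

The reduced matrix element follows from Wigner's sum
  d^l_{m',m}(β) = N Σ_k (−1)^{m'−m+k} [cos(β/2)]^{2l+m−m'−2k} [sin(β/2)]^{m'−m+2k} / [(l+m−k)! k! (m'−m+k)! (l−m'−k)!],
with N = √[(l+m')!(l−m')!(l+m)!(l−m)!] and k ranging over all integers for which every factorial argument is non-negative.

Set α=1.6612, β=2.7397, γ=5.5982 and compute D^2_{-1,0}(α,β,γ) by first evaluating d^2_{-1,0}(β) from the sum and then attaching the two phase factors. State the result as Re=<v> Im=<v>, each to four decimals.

First d^2_{-1,0}(β=2.7397), then the phase factors e^{-i(-1)α} and e^{-i(0)γ}:
With c≡cos(β/2)=0.199597 and s≡sin(β/2)=0.979878, N=[1·6·2·2]^{1/2}=4.898979
k: max(0,(0)−(-1))=1 … min(2+(0),2−(-1))=2
  k=1: (−1)^0·4.8990/(2)·0.1996^3·0.9799^1 = +0.019086
  k=2: (−1)^1·4.8990/(2)·0.1996^1·0.9799^3 = -0.459987
d^2_{-1,0}(2.7397) = +0.019086 -0.459987 = -0.440901
Attach z-rotation phases: D = e^{-i(-1)(1.6612)}·(-0.440901)·e^{-i(0)(5.5982)} = +0.039805-0.439100i

Re=0.0398 Im=-0.4391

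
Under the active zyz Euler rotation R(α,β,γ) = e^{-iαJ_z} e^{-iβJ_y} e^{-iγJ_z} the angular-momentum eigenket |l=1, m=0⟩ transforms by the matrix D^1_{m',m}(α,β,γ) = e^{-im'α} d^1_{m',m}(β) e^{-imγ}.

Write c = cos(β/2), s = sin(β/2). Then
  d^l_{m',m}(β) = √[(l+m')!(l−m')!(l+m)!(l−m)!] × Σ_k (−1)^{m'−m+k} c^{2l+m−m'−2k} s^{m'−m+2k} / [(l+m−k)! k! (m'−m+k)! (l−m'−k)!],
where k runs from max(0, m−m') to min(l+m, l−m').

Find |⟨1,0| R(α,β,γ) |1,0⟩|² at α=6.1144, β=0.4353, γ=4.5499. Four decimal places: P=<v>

P=0.8222

First d^1_{0,0}(β=0.4353), then the phase factors e^{-i(0)α} and e^{-i(0)γ}:
c=cos(0.4353/2)=0.976408, s=sin(0.4353/2)=0.215936; N=√[1·1·1·1]=1.000000
The bounds max(0,m−m')=0 and min(l+m,l−m')=1 give 2 terms
  k=0: (−1)^0·1.0000/(1)·0.9764^2·0.2159^0 = +0.953372
  k=1: (−1)^1·1.0000/(1)·0.9764^0·0.2159^2 = -0.046628
d^1_{0,0}(0.4353) = +0.953372 -0.046628 = +0.906744
|D^1_{0,0}|² = |d^1_{0,0}(β)|² = (+0.906744)² = 0.822184 (the z-rotation phases have unit modulus)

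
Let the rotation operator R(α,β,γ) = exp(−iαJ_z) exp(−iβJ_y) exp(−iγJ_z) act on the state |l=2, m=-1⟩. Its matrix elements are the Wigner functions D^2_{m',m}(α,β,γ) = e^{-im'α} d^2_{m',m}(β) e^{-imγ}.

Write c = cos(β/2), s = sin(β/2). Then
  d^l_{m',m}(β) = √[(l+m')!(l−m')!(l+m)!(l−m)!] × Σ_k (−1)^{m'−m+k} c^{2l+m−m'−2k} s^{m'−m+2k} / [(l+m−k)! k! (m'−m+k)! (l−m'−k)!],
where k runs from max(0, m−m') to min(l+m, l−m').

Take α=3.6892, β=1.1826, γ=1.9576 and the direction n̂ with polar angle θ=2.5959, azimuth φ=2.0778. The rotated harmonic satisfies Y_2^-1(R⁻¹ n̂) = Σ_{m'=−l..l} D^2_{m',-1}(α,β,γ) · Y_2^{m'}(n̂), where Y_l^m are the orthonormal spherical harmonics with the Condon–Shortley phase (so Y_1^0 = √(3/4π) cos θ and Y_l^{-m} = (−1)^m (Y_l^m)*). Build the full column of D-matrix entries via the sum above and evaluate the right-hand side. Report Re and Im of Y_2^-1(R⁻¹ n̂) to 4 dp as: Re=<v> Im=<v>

Need the full column D^2_{m',-1} for m'=−2..2 at α=3.6892, β=1.1826, γ=1.9576.
cos(β/2)=0.830217, sin(β/2)=0.557441
d^2_{-2,-1}: single k=1 term ⇒ +0.637974;  D = -0.635462+0.056564i
d^2_{-1,-1}: k∈[0..1] ⇒ +0.475079 -0.642542 = -0.167463;  D = -0.134682+0.099522i
d^2_{0,-1}: k∈[0..1] ⇒ -0.781356 +0.352260 = -0.429096;  D = +0.161868-0.397394i
d^2_{1,-1}: k∈[0..1] ⇒ +0.642542 -0.096559 = +0.545983;  D = -0.087418-0.538939i
d^2_{2,-1}: single k=0 term ⇒ -0.287619;  D = -0.187133-0.218417i
Y_2^{m'}(θ=2.5959,φ=2.0778) and Σ D·Y over m':
  (-0.6355+0.0566i)·(-0.0550+0.0883i)  (-0.1347+0.0995i)·(+0.1664+0.2996i)  (+0.1619-0.3974i)·(+0.3759+0.0000i)  (-0.0874-0.5389i)·(-0.1664+0.2996i)  (-0.1871-0.2184i)·(-0.0550-0.0883i)
Y_2^-1(R⁻¹ n̂) = +0.205580-0.140383i

Re=0.2056 Im=-0.1404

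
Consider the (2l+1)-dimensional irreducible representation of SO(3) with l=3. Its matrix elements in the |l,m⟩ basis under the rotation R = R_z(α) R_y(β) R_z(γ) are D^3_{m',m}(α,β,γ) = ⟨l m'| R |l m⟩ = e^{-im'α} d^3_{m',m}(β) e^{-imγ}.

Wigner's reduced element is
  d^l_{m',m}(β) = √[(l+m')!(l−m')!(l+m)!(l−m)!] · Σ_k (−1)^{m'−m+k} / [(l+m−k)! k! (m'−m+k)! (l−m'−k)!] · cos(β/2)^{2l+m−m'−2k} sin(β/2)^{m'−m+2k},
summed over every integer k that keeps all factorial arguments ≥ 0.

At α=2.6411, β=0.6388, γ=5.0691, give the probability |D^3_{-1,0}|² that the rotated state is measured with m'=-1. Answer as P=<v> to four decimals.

First d^3_{-1,0}(β=0.6388), then the phase factors e^{-i(-1)α} and e^{-i(0)γ}:
Half-angle: c=0.949424, s=0.313997. N=√(2·24·6·6)=41.569219
k∈{1,2,3} keeps every argument non-negative
  k=1: (−1)^0·41.5692/(12)·0.9494^5·0.3140^1 = +0.839106
  k=2: (−1)^1·41.5692/(4)·0.9494^3·0.3140^3 = -0.275340
  k=3: (−1)^2·41.5692/(12)·0.9494^1·0.3140^5 = +0.010039
d^3_{-1,0}(0.6388) = +0.839106 -0.275340 +0.010039 = +0.573805
|D^3_{-1,0}|² = |d^3_{-1,0}(β)|² = (+0.573805)² = 0.329253 (the z-rotation phases have unit modulus)

P=0.3293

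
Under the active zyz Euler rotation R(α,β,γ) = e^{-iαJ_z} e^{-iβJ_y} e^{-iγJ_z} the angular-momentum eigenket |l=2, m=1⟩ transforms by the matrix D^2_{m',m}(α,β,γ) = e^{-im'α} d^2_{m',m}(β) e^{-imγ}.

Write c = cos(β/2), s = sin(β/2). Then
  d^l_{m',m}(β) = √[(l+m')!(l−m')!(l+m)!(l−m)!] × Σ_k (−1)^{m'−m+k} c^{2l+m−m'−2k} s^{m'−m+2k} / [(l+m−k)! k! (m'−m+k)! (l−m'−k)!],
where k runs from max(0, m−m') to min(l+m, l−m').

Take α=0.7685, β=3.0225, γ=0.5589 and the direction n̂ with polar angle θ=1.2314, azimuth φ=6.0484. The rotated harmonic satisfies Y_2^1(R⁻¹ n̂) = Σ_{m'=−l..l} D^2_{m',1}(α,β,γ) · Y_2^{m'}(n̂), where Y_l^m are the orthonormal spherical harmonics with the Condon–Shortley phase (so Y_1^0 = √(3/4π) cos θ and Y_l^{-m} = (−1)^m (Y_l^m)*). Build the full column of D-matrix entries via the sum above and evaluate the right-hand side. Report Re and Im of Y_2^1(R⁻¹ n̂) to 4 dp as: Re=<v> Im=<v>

Need the full column D^2_{m',1} for m'=−2..2 at α=0.7685, β=3.0225, γ=0.5589.
cos(β/2)=0.059511, sin(β/2)=0.998228
d^2_{-2,1}: single k=3 term ⇒ +0.118391;  D = +0.066133+0.098198i
d^2_{-1,1}: k∈[2..3] ⇒ +0.010587 -0.992929 = -0.982342;  D = -0.960843-0.204395i
d^2_{0,1}: k∈[1..2] ⇒ +0.000515 -0.144998 = -0.144483;  D = -0.122498+0.076613i
d^2_{1,1}: k∈[0..1] ⇒ +0.000013 -0.010587 = -0.010575;  D = -0.002548+0.010263i
d^2_{2,1}: single k=0 term ⇒ -0.000421;  D = +0.000211+0.000364i
Y_2^{m'}(θ=1.2314,φ=6.0484) and Σ D·Y over m':
  (+0.0661+0.0982i)·(+0.3063+0.1554i)  (-0.9608-0.2044i)·(+0.2359+0.0564i)  (-0.1225+0.0766i)·(-0.2105+0.0000i)  (-0.0025+0.0103i)·(-0.2359+0.0564i)  (+0.0002+0.0004i)·(+0.3063-0.1554i)
Y_2^1(R⁻¹ n̂) = -0.184176-0.080680i

Re=-0.1842 Im=-0.0807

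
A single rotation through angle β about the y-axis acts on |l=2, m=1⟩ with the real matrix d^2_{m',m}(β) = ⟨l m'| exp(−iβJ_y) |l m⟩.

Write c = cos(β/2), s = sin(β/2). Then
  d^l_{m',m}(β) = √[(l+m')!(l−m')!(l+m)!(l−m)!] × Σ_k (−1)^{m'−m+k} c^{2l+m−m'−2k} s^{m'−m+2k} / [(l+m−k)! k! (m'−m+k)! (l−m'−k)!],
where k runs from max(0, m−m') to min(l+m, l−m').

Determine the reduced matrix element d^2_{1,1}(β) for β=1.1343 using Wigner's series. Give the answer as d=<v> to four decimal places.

d=-0.1099

d^2_{1,1}(β=1.1343) via Wigner's sum:
Half-angle: c=0.843436, s=0.537230. N=√(6·1·6·1)=6.000000
k∈{0,1} keeps every argument non-negative
  k=0: (−1)^0·6.0000/(6)·0.8434^4·0.5372^0 = +0.506066
  k=1: (−1)^1·6.0000/(2)·0.8434^2·0.5372^2 = -0.615951
d^2_{1,1}(1.1343) = +0.506066 -0.615951 = -0.109885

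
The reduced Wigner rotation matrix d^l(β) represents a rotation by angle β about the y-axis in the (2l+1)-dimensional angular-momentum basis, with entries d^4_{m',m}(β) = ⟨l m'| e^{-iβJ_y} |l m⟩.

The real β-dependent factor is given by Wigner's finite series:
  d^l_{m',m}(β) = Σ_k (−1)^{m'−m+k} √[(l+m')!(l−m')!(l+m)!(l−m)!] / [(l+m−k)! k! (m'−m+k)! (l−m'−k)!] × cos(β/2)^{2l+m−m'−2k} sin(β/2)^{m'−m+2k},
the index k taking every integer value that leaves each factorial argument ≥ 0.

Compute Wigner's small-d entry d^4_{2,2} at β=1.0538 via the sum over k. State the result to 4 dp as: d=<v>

d=-0.4185

d^4_{2,2}(β=1.0538) via Wigner's sum:
c=cos(1.0538/2)=0.864370, s=sin(1.0538/2)=0.502856; N=√[720·2·720·2]=1440.000000
The bounds max(0,m−m')=0 and min(l+m,l−m')=2 give 3 terms
  k=0: (−1)^0·1440.0000/(1440)·0.8644^8·0.5029^0 = +0.311600
  k=1: (−1)^1·1440.0000/(120)·0.8644^6·0.5029^2 = -1.265515
  k=2: (−1)^2·1440.0000/(96)·0.8644^4·0.5029^4 = +0.535384
d^4_{2,2}(1.0538) = +0.311600 -1.265515 +0.535384 = -0.418530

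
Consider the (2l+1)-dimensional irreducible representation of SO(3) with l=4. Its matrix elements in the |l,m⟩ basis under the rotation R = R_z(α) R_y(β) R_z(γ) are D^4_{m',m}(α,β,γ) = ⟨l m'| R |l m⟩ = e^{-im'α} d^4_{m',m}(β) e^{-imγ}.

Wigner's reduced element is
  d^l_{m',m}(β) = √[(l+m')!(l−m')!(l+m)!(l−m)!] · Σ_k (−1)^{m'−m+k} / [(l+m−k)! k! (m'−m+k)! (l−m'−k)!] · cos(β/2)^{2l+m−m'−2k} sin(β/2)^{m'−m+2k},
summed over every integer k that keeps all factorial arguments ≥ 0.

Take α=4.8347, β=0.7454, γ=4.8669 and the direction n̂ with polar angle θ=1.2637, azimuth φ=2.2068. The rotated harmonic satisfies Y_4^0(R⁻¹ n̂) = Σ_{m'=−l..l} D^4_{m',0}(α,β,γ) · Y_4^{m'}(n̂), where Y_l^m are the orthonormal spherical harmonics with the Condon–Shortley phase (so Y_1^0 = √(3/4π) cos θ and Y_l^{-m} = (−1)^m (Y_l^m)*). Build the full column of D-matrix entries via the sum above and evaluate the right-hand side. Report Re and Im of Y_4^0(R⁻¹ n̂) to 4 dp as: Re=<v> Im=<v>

Re=-0.0015 Im=0.0000

Need the full column D^4_{m',0} for m'=−4..4 at α=4.8347, β=0.7454, γ=4.8669.
cos(β/2)=0.931348, sin(β/2)=0.364131
d^4_{-4,0}: single k=4 term ⇒ +0.110670;  D = +0.097687+0.052010i
d^4_{-3,0}: k∈[3..4] ⇒ +0.400311 -0.061191 = +0.339120;  D = -0.121661+0.316545i
d^4_{-2,0}: k∈[2..4] ⇒ +0.820934 -0.334634 +0.019182 = +0.505482;  D = -0.490434-0.122423i
d^4_{-1,0}: k∈[1..4] ⇒ +0.989819 -0.907820 +0.138769 -0.003535 = +0.217233;  D = +0.026504-0.215610i
d^4_{0,0}: k∈[0..4] ⇒ +0.566102 -1.384545 +0.476192 -0.032351 +0.000309 = -0.374293;  D = -0.374293+0.000000i
d^4_{1,0}: k∈[0..3] ⇒ -0.989819 +0.907820 -0.138769 +0.003535 = -0.217233;  D = -0.026504-0.215610i
d^4_{2,0}: k∈[0..2] ⇒ +0.820934 -0.334634 +0.019182 = +0.505482;  D = -0.490434+0.122423i
d^4_{3,0}: k∈[0..1] ⇒ -0.400311 +0.061191 = -0.339120;  D = +0.121661+0.316545i
d^4_{4,0}: single k=0 term ⇒ +0.110670;  D = +0.097687-0.052010i
Y_4^{m'}(θ=1.2637,φ=2.2068) and Σ D·Y over m':
  (+0.0977+0.0520i)·(-0.3020-0.2056i)  (-0.1217+0.3165i)·(+0.3093-0.1084i)  (-0.4904-0.1224i)·(+0.0322-0.1047i)  (+0.0265-0.2156i)·(+0.1911+0.2588i)  (-0.3743+0.0000i)·(+0.0583+0.0000i)  (-0.0265-0.2156i)·(-0.1911+0.2588i)  (-0.4904+0.1224i)·(+0.0322+0.1047i)  (+0.1217+0.3165i)·(-0.3093-0.1084i)  (+0.0977-0.0520i)·(-0.3020+0.2056i)
Y_4^0(R⁻¹ n̂) = -0.001543+0.000000i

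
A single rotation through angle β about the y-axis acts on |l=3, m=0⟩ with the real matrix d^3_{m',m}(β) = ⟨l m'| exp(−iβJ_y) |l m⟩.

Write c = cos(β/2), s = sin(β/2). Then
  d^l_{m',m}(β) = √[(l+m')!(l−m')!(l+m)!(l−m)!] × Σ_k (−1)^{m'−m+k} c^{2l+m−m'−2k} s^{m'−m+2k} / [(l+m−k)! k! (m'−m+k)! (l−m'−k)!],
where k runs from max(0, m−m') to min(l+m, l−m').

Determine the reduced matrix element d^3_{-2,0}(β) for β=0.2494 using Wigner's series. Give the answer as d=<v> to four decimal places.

d^3_{-2,0}(β=0.2494) via Wigner's sum:
Half-angle: c=0.992235, s=0.124377. N=√(1·120·6·6)=65.726707
k: max(0,(0)−(-2))=2 … min(3+(0),3−(-2))=3
  k=2: (−1)^0·65.7267/(12)·0.9922^4·0.1244^2 = +0.082130
  k=3: (−1)^1·65.7267/(12)·0.9922^2·0.1244^4 = -0.001290
d^3_{-2,0}(0.2494) = +0.082130 -0.001290 = +0.080839

d=0.0808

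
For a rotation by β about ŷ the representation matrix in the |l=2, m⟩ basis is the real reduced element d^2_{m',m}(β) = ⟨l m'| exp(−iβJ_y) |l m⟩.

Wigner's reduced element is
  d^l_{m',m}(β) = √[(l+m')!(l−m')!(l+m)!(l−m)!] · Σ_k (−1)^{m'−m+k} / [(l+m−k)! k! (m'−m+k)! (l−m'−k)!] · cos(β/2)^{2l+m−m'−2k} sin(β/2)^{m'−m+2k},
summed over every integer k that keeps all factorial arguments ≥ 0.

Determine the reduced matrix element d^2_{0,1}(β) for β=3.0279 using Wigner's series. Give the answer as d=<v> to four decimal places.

d=-0.1380

d^2_{0,1}(β=3.0279) via Wigner's sum:
Half-angle: c=0.056816, s=0.998385. N=√(2·2·6·1)=4.898979
Admissible k: 1..2 (factorial args all ≥0)
  k=1: (−1)^0·4.8990/(2)·0.0568^3·0.9984^1 = +0.000449
  k=2: (−1)^1·4.8990/(2)·0.0568^1·0.9984^3 = -0.138496
d^2_{0,1}(3.0279) = +0.000449 -0.138496 = -0.138048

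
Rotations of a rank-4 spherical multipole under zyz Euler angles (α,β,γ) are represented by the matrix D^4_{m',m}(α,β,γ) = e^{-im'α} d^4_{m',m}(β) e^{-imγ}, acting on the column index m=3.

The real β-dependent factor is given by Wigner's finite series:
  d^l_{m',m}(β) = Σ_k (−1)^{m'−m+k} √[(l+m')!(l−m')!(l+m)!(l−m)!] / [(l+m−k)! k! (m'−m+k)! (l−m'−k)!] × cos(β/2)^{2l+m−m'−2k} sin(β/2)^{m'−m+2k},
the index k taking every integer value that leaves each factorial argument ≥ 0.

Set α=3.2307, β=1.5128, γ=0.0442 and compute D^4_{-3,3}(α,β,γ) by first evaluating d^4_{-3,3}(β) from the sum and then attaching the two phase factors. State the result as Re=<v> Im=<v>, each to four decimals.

Re=-0.3347 Im=-0.0454

D^4_{-3,3}(3.2307,1.5128,0.0442) = e^{-i·-3·3.2307}·d^4_{-3,3}(1.5128)·e^{-i·3·0.0442}. Compute d first:
c=cos(1.5128/2)=0.727311, s=sin(1.5128/2)=0.686308; N=√[1·5040·5040·1]=5040.000000
Admissible k: 6..7 (factorial args all ≥0)
  k=6: (−1)^0·5040.0000/(720)·0.7273^2·0.6863^6 = +0.386947
  k=7: (−1)^1·5040.0000/(5040)·0.7273^0·0.6863^8 = -0.049221
d^4_{-3,3}(1.5128) = +0.386947 -0.049221 = +0.337726
Attach z-rotation phases: D = e^{-i(-3)(3.2307)}·(+0.337726)·e^{-i(3)(0.0442)} = -0.334666-0.045362i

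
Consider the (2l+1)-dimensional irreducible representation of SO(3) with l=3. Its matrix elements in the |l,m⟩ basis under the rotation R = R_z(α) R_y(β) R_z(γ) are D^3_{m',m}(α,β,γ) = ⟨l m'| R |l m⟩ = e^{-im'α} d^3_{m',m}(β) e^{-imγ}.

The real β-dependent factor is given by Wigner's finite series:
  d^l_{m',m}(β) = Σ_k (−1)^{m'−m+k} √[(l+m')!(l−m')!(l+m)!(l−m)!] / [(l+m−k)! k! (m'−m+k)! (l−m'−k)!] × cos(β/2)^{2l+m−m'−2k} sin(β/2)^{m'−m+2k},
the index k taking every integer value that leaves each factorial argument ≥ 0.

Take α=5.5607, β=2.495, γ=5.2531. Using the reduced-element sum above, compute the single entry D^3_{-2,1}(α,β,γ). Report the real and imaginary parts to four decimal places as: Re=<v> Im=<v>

Re=-0.5465 Im=0.2407

D^3_{-2,1}(5.5607,2.495,5.2531) = e^{-i·-2·5.5607}·d^3_{-2,1}(2.495)·e^{-i·1·5.2531}. Compute d first:
c=cos(2.495/2)=0.317694, s=sin(2.495/2)=0.948193; N=√[1·120·24·2]=75.894664
Admissible k: 3..4 (factorial args all ≥0)
  k=3: (−1)^0·75.8947/(12)·0.3177^3·0.9482^3 = +0.172881
  k=4: (−1)^1·75.8947/(24)·0.3177^1·0.9482^5 = -0.770005
d^3_{-2,1}(2.495) = +0.172881 -0.770005 = -0.597124
D = (+0.125494-0.992094i)·(-0.597124)·(+0.514746+0.857343i) = -0.546465+0.240692i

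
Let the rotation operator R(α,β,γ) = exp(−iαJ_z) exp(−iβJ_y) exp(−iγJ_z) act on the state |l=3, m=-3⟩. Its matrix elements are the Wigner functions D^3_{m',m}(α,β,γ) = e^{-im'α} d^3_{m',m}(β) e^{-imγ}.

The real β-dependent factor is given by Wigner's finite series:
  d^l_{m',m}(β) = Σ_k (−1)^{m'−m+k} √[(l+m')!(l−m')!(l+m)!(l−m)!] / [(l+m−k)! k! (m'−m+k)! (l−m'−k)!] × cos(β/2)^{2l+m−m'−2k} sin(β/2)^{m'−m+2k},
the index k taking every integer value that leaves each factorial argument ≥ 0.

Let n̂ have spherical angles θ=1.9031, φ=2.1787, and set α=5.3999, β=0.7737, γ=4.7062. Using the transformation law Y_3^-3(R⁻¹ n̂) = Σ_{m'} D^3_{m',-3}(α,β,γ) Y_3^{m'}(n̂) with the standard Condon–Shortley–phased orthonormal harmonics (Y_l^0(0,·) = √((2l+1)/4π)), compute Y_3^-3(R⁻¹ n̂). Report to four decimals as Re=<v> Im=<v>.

Re=0.0179 Im=-0.0342

Need the full column D^3_{m',-3} for m'=−3..3 at α=5.3999, β=0.7737, γ=4.7062.
cos(β/2)=0.926102, sin(β/2)=0.377273
d^3_{-3,-3}: single k=0 term ⇒ +0.630889;  D = +0.287503-0.561572i
d^3_{-2,-3}: single k=0 term ⇒ -0.629543;  D = -0.615137+0.133906i
d^3_{-1,-3}: single k=0 term ⇒ +0.405502;  D = +0.318107+0.251475i
d^3_{0,-3}: single k=0 term ⇒ -0.190748;  D = -0.003541-0.190715i
d^3_{1,-3}: single k=0 term ⇒ +0.067296;  D = -0.051206+0.043665i
d^3_{2,-3}: single k=0 term ⇒ -0.017339;  D = +0.017067+0.003056i
d^3_{3,-3}: single k=0 term ⇒ +0.002884;  D = -0.001408-0.002516i
Y_3^{m'}(θ=1.9031,φ=2.1787) and Σ D·Y over m':
  (+0.2875-0.5616i)·(+0.3412-0.0882i)  (-0.6151+0.1339i)·(+0.1035-0.2793i)  (+0.3181+0.2515i)·(+0.0816+0.1173i)  (-0.0035-0.1907i)·(+0.3004+0.0000i)  (-0.0512+0.0437i)·(-0.0816+0.1173i)  (+0.0171+0.0031i)·(+0.1035+0.2793i)  (-0.0014-0.0025i)·(-0.3412-0.0882i)
Y_3^-3(R⁻¹ n̂) = +0.017915-0.034222i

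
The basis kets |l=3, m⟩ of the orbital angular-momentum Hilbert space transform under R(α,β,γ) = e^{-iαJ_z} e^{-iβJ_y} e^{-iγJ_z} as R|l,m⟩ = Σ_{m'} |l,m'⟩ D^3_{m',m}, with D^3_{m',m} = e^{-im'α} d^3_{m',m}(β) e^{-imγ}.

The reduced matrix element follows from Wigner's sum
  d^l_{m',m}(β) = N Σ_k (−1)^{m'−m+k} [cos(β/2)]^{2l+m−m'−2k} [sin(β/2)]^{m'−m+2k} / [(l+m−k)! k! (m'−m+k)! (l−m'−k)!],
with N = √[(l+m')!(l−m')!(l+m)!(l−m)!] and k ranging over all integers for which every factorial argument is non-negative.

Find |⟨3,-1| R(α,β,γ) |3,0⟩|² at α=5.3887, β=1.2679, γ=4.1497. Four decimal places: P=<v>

P=0.0526

D^3_{-1,0}(5.3887,1.2679,4.1497) = e^{-i·-1·5.3887}·d^3_{-1,0}(1.2679)·e^{-i·0·4.1497}. Compute d first:
With c≡cos(β/2)=0.805694 and s≡sin(β/2)=0.592332, N=[2·24·6·6]^{1/2}=41.569219
k∈{1,2,3} keeps every argument non-negative
  k=1: (−1)^0·41.5692/(12)·0.8057^5·0.5923^1 = +0.696637
  k=2: (−1)^1·41.5692/(4)·0.8057^3·0.5923^3 = -1.129582
  k=3: (−1)^2·41.5692/(12)·0.8057^1·0.5923^5 = +0.203510
d^3_{-1,0}(1.2679) = +0.696637 -1.129582 +0.203510 = -0.229434
|D^3_{-1,0}|² = |d^3_{-1,0}(β)|² = (-0.229434)² = 0.052640 (the z-rotation phases have unit modulus)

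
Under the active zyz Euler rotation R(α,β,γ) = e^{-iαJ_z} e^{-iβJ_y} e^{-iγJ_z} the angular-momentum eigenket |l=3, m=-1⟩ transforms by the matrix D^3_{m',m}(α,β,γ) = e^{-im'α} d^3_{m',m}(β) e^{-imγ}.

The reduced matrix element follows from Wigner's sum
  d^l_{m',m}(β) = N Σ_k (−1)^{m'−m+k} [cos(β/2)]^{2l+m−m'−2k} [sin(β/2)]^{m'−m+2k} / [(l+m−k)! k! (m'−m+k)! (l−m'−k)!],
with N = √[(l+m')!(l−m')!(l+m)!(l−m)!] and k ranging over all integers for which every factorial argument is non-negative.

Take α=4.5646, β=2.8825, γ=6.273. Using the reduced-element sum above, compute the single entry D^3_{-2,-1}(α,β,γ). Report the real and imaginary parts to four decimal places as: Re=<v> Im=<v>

First d^3_{-2,-1}(β=2.8825), then the phase factors e^{-i(-2)α} and e^{-i(-1)γ}:
Half-angle: c=0.129184, s=0.991621. N=√(1·120·2·24)=75.894664
The bounds max(0,m−m')=1 and min(l+m,l−m')=2 give 2 terms
  k=1: (−1)^0·75.8947/(24)·0.1292^5·0.9916^1 = +0.000113
  k=2: (−1)^1·75.8947/(12)·0.1292^3·0.9916^3 = -0.013295
d^3_{-2,-1}(2.8825) = +0.000113 -0.013295 = -0.013182
Attach z-rotation phases: D = e^{-i(-2)(4.5646)}·(-0.013182)·e^{-i(-1)(6.273)} = +0.012571-0.003968i

Re=0.0126 Im=-0.0040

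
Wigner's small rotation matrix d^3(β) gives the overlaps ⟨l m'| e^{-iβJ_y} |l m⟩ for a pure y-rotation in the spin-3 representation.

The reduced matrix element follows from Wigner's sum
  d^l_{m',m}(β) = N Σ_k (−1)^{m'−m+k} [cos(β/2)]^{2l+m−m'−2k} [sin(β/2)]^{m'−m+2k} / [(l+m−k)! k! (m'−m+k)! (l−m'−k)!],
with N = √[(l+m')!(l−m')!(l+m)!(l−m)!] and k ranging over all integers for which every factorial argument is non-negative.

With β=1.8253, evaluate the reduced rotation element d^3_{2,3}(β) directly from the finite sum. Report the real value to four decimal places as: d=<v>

d=0.1659

d^3_{2,3}(β=1.8253) via Wigner's sum:
Half-angle: c=0.611651, s=0.791127. N=√(120·1·720·1)=293.938769
The bounds max(0,m−m')=1 and min(l+m,l−m')=1 give 1 term
  k=1: (−1)^0·293.9388/(120)·0.6117^5·0.7911^1 = +0.165898
d^3_{2,3}(1.8253) = +0.165898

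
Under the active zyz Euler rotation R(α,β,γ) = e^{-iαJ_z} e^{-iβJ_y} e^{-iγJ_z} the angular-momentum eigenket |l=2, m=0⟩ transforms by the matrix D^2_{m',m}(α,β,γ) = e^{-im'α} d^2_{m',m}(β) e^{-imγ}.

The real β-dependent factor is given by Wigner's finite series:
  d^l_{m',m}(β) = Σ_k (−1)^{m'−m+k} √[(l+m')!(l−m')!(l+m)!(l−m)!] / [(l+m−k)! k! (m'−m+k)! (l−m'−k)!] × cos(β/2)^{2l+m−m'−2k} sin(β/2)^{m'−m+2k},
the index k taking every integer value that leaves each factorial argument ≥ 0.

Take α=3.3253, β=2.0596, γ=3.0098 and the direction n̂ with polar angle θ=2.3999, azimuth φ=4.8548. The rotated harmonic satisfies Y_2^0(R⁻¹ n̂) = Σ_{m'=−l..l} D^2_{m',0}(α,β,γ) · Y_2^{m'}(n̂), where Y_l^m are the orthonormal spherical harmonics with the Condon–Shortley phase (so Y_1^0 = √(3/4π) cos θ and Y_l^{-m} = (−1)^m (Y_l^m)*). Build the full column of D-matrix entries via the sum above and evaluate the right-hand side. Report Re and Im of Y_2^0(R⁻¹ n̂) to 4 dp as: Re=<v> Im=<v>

Re=-0.1853 Im=0.0000

Need the full column D^2_{m',0} for m'=−2..2 at α=3.3253, β=2.0596, γ=3.0098.
cos(β/2)=0.514990, sin(β/2)=0.857196
d^2_{-2,0}: single k=2 term ⇒ +0.477347;  D = +0.445488+0.171465i
d^2_{-1,0}: k∈[1..2] ⇒ +0.286783 -0.794539 = -0.507756;  D = +0.499212+0.092755i
d^2_{0,0}: k∈[0..2] ⇒ +0.070339 -0.779504 +0.539909 = -0.169256;  D = -0.169256+0.000000i
d^2_{1,0}: k∈[0..1] ⇒ -0.286783 +0.794539 = +0.507756;  D = -0.499212+0.092755i
d^2_{2,0}: single k=0 term ⇒ +0.477347;  D = +0.445488-0.171465i
Y_2^{m'}(θ=2.3999,φ=4.8548) and Σ D·Y over m':
  (+0.4455+0.1715i)·(-0.1692+0.0495i)  (+0.4992+0.0928i)·(-0.0546-0.3809i)  (-0.1693+0.0000i)·(+0.1990+0.0000i)  (-0.4992+0.0928i)·(+0.0546-0.3809i)  (+0.4455-0.1715i)·(-0.1692-0.0495i)
Y_2^0(R⁻¹ n̂) = -0.185265-0.000000i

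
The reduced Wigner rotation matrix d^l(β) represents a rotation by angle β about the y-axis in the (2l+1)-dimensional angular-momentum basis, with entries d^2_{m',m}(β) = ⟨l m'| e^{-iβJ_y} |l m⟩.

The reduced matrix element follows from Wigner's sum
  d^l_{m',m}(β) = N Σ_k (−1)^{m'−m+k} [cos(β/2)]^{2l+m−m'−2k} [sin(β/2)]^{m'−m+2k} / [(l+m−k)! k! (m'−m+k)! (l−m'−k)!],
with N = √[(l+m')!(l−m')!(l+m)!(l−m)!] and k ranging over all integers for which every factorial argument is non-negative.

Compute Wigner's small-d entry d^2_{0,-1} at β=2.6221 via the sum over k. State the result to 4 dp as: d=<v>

d=0.5278

d^2_{0,-1}(β=2.6221) via Wigner's sum:
With c≡cos(β/2)=0.256835 and s≡sin(β/2)=0.966455, N=[2·2·1·6]^{1/2}=4.898979
Admissible k: 0..1 (factorial args all ≥0)
  k=0: (−1)^1·4.8990/(2)·0.2568^3·0.9665^1 = -0.040107
  k=1: (−1)^2·4.8990/(2)·0.2568^1·0.9665^3 = +0.567905
d^2_{0,-1}(2.6221) = -0.040107 +0.567905 = +0.527798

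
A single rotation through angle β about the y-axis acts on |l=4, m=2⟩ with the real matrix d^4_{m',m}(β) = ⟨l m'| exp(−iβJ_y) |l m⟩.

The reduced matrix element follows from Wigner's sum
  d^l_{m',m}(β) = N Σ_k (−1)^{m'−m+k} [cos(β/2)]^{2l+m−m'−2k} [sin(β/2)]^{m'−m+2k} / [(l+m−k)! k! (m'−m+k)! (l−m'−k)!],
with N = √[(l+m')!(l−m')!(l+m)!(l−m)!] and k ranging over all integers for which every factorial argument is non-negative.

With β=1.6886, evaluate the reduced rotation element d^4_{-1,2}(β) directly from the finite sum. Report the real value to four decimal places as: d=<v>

d=-0.3196

d^4_{-1,2}(β=1.6886) via Wigner's sum:
c=cos(1.6886/2)=0.664255, s=sin(1.6886/2)=0.747506; N=√[6·120·720·2]=1018.233765
Admissible k: 3..5 (factorial args all ≥0)
  k=3: (−1)^0·1018.2338/(72)·0.6643^5·0.7475^3 = +0.763893
  k=4: (−1)^1·1018.2338/(48)·0.6643^3·0.7475^5 = -1.451057
  k=5: (−1)^2·1018.2338/(240)·0.6643^1·0.7475^7 = +0.367515
d^4_{-1,2}(1.6886) = +0.763893 -1.451057 +0.367515 = -0.319649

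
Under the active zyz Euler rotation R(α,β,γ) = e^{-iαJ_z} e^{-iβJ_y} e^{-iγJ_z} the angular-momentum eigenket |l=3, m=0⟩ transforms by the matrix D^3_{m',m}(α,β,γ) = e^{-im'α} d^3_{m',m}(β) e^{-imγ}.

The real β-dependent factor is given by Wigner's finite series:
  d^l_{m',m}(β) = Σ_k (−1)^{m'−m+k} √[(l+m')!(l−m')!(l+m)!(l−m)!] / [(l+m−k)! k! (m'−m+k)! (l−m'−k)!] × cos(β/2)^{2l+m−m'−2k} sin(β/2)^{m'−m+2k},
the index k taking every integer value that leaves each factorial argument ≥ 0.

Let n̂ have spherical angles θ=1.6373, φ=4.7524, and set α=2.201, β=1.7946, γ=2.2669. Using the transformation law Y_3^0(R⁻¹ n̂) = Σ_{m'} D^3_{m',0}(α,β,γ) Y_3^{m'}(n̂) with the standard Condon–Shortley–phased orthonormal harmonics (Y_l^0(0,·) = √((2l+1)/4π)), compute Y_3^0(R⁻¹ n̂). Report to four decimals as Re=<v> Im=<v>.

Need the full column D^3_{m',0} for m'=−3..3 at α=2.201, β=1.7946, γ=2.2669.
cos(β/2)=0.623723, sin(β/2)=0.781646
d^3_{-3,0}: single k=3 term ⇒ +0.518226;  D = +0.491949+0.162926i
d^3_{-2,0}: k∈[2..3] ⇒ +0.506462 -0.795396 = -0.288934;  D = +0.088249+0.275128i
d^3_{-1,0}: k∈[1..3] ⇒ +0.255598 -1.204249 +0.630423 = -0.318228;  D = +0.187535-0.257099i
d^3_{0,0}: k∈[0..3] ⇒ +0.058877 -0.832202 +1.306969 -0.228066 = +0.305580;  D = +0.305580+0.000000i
d^3_{1,0}: k∈[0..2] ⇒ -0.255598 +1.204249 -0.630423 = +0.318228;  D = -0.187535-0.257099i
d^3_{2,0}: k∈[0..1] ⇒ +0.506462 -0.795396 = -0.288934;  D = +0.088249-0.275128i
d^3_{3,0}: single k=0 term ⇒ -0.518226;  D = -0.491949+0.162926i
Y_3^{m'}(θ=1.6373,φ=4.7524) and Σ D·Y over m':
  (+0.4919+0.1629i)·(-0.0496-0.4115i)  (+0.0882+0.2751i)·(+0.0674-0.0054i)  (+0.1875-0.2571i)·(-0.0126-0.3151i)  (+0.3056+0.0000i)·(+0.0739+0.0000i)  (-0.1875-0.2571i)·(+0.0126-0.3151i)  (+0.0882-0.2751i)·(+0.0674+0.0054i)  (-0.4919+0.1629i)·(+0.0496-0.4115i)
Y_3^0(R⁻¹ n̂) = -0.044063+0.000000i

Re=-0.0441 Im=0.0000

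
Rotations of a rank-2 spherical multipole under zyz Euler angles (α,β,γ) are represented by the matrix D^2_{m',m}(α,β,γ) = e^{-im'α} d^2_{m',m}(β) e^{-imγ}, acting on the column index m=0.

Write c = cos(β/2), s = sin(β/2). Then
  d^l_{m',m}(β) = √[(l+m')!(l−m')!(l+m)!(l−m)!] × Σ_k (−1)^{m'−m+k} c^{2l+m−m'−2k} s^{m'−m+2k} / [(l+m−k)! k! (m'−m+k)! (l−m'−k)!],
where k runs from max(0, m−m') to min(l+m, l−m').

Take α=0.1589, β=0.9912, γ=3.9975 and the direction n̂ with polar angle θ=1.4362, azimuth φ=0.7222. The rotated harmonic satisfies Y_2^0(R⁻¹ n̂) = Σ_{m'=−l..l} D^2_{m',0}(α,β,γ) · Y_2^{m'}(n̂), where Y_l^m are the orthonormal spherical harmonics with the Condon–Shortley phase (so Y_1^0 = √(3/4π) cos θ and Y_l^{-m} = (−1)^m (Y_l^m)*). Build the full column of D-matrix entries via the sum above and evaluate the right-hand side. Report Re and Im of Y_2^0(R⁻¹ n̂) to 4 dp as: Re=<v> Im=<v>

Re=0.2522 Im=0.0000

Need the full column D^2_{m',0} for m'=−2..2 at α=0.1589, β=0.9912, γ=3.9975.
cos(β/2)=0.879684, sin(β/2)=0.475560
d^2_{-2,0}: single k=2 term ⇒ +0.428685;  D = +0.407219+0.133954i
d^2_{-1,0}: k∈[1..2] ⇒ +0.792976 -0.231748 = +0.561227;  D = +0.554157+0.088804i
d^2_{0,0}: k∈[0..2] ⇒ +0.598833 -0.700040 +0.051147 = -0.050060;  D = -0.050060+0.000000i
d^2_{1,0}: k∈[0..1] ⇒ -0.792976 +0.231748 = -0.561227;  D = -0.554157+0.088804i
d^2_{2,0}: single k=0 term ⇒ +0.428685;  D = +0.407219-0.133954i
Y_2^{m'}(θ=1.4362,φ=0.7222) and Σ D·Y over m':
  (+0.4072+0.1340i)·(+0.0478-0.3763i)  (+0.5542+0.0888i)·(+0.0771-0.0679i)  (-0.0501+0.0000i)·(-0.2984+0.0000i)  (-0.5542+0.0888i)·(-0.0771-0.0679i)  (+0.4072-0.1340i)·(+0.0478+0.3763i)
Y_2^0(R⁻¹ n̂) = +0.252186+0.000000i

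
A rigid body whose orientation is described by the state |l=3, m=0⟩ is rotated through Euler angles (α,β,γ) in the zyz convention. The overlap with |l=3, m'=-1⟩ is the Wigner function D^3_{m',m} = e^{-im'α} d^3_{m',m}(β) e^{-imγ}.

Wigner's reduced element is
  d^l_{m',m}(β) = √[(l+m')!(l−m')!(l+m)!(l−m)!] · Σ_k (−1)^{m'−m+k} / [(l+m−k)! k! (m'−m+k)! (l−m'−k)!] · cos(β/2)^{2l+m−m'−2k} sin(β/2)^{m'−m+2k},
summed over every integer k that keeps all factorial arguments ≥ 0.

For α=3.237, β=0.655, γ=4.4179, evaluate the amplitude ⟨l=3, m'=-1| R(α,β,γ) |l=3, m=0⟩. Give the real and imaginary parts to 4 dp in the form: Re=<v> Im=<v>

Re=-0.5631 Im=-0.0539

First d^3_{-1,0}(β=0.655), then the phase factors e^{-i(-1)α} and e^{-i(0)γ}:
With c≡cos(β/2)=0.946849 and s≡sin(β/2)=0.321677, N=[2·24·6·6]^{1/2}=41.569219
k: max(0,(0)−(-1))=1 … min(3+(0),3−(-1))=3
  k=1: (−1)^0·41.5692/(12)·0.9468^5·0.3217^1 = +0.848038
  k=2: (−1)^1·41.5692/(4)·0.9468^3·0.3217^3 = -0.293639
  k=3: (−1)^2·41.5692/(12)·0.9468^1·0.3217^5 = +0.011297
d^3_{-1,0}(0.655) = +0.848038 -0.293639 +0.011297 = +0.565696
Phases: e^{-i·(-1)·3.237}=-0.995452-0.095263i, e^{-i·(0)·4.4179}=+1.000000+0.000000i ⇒ D=-0.563123-0.053890i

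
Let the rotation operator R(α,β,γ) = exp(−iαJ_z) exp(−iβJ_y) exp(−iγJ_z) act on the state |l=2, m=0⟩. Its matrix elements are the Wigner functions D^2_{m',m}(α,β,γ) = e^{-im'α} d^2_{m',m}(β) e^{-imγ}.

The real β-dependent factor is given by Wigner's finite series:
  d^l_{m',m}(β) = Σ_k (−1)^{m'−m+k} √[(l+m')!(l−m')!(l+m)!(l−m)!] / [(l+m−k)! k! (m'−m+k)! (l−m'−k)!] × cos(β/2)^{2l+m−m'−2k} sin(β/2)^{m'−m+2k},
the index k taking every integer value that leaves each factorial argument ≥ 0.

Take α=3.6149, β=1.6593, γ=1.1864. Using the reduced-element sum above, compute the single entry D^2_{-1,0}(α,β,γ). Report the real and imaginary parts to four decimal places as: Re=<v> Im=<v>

Re=0.0960 Im=0.0492

D^2_{-1,0}(3.6149,1.6593,1.1864) = e^{-i·-1·3.6149}·d^2_{-1,0}(1.6593)·e^{-i·0·1.1864}. Compute d first:
c=cos(1.6593/2)=0.675134, s=sin(1.6593/2)=0.737695; N=√[1·6·2·2]=4.898979
k: max(0,(0)−(-1))=1 … min(2+(0),2−(-1))=2
  k=1: (−1)^0·4.8990/(2)·0.6751^3·0.7377^1 = +0.556061
  k=2: (−1)^1·4.8990/(2)·0.6751^1·0.7377^3 = -0.663890
d^2_{-1,0}(1.6593) = +0.556061 -0.663890 = -0.107829
Attach z-rotation phases: D = e^{-i(-1)(3.6149)}·(-0.107829)·e^{-i(0)(1.1864)} = +0.095975+0.049152i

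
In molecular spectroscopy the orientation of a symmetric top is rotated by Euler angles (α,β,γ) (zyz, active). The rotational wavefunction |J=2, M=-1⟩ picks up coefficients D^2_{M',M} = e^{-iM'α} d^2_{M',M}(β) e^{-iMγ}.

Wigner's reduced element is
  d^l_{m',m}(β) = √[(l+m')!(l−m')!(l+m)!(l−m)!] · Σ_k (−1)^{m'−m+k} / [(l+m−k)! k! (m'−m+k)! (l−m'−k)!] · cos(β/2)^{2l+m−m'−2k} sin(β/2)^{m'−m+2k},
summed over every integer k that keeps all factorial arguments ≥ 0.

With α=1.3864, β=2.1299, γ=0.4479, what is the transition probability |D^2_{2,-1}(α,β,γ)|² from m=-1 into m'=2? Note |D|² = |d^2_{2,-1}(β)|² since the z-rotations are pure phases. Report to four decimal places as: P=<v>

First d^2_{2,-1}(β=2.1299), then the phase factors e^{-i(2)α} and e^{-i(-1)γ}:
With c≡cos(β/2)=0.484548 and s≡sin(β/2)=0.874765, N=[24·1·1·6]^{1/2}=12.000000
Admissible k: 0..0 (factorial args all ≥0)
  k=0: (−1)^3·12.0000/(6)·0.4845^1·0.8748^3 = -0.648695
d^2_{2,-1}(2.1299) = -0.648695
|D^2_{2,-1}|² = |d^2_{2,-1}(β)|² = (-0.648695)² = 0.420805 (the z-rotation phases have unit modulus)

P=0.4208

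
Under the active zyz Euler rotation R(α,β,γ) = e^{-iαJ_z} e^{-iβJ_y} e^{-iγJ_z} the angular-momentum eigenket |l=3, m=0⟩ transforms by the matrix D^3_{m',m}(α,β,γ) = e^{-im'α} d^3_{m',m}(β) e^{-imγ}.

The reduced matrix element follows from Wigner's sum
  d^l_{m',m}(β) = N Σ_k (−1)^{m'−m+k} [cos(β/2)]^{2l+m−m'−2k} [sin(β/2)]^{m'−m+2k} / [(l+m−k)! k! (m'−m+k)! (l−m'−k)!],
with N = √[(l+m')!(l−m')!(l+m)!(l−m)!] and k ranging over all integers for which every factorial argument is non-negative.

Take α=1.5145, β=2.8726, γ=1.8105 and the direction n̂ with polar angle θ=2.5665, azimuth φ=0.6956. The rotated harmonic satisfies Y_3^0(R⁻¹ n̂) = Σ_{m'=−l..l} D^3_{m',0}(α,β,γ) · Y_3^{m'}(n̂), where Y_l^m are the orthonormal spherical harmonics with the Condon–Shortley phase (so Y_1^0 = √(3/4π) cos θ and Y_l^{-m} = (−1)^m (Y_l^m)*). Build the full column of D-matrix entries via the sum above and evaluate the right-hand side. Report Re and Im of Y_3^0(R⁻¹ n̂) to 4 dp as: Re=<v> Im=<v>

Re=0.3792 Im=0.0000

Need the full column D^3_{m',0} for m'=−3..3 at α=1.5145, β=2.8726, γ=1.8105.
cos(β/2)=0.134091, sin(β/2)=0.990969
d^3_{-3,0}: single k=3 term ⇒ +0.010493;  D = -0.001764-0.010344i
d^3_{-2,0}: k∈[2..3] ⇒ +0.001739 -0.094973 = -0.093234;  D = +0.092644-0.010475i
d^3_{-1,0}: k∈[1..3] ⇒ +0.000149 -0.024383 +0.443906 = +0.419672;  D = +0.023613+0.419007i
d^3_{0,0}: k∈[0..3] ⇒ +0.000006 -0.002857 +0.156057 -0.947023 = -0.793817;  D = -0.793817+0.000000i
d^3_{1,0}: k∈[0..2] ⇒ -0.000149 +0.024383 -0.443906 = -0.419672;  D = -0.023613+0.419007i
d^3_{2,0}: k∈[0..1] ⇒ +0.001739 -0.094973 = -0.093234;  D = +0.092644+0.010475i
d^3_{3,0}: single k=0 term ⇒ -0.010493;  D = +0.001764-0.010344i
Y_3^{m'}(θ=2.5665,φ=0.6956) and Σ D·Y over m':
  (-0.0018-0.0103i)·(-0.0331-0.0584i)  (+0.0926-0.0105i)·(-0.0453+0.2496i)  (+0.0236+0.4190i)·(+0.3402-0.2840i)  (-0.7938+0.0000i)·(-0.1631+0.0000i)  (-0.0236+0.4190i)·(-0.3402-0.2840i)  (+0.0926+0.0105i)·(-0.0453-0.2496i)  (+0.0018-0.0103i)·(+0.0331-0.0584i)
Y_3^0(R⁻¹ n̂) = +0.379233+0.000000i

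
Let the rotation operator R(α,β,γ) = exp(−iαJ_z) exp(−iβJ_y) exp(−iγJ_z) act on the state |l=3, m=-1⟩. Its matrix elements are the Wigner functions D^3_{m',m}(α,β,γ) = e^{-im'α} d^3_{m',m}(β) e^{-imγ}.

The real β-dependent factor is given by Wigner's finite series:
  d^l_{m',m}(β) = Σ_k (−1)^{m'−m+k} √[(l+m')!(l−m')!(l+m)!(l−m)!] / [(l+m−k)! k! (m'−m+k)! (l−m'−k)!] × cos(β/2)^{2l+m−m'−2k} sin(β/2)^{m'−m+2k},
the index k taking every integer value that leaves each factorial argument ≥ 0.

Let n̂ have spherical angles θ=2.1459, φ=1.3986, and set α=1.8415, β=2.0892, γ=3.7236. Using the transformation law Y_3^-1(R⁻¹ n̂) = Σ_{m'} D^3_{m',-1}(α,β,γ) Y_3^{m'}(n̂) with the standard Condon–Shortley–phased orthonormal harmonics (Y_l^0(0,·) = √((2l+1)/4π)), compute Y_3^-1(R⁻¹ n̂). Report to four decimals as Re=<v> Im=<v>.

Need the full column D^3_{m',-1} for m'=−3..3 at α=1.8415, β=2.0892, γ=3.7236.
cos(β/2)=0.502248, sin(β/2)=0.864724
d^3_{-3,-1}: single k=2 term ⇒ +0.184278;  D = -0.181409+0.032389i
d^3_{-2,-1}: k∈[1..2] ⇒ +0.087391 -0.518103 = -0.430712;  D = -0.186329-0.388323i
d^3_{-1,-1}: k∈[0..2] ⇒ +0.016051 -0.380642 +0.846247 = +0.481655;  D = +0.362719-0.316902i
d^3_{0,-1}: k∈[0..2] ⇒ -0.095732 +0.851331 -0.841193 = -0.085594;  D = +0.071502+0.047051i
d^3_{1,-1}: k∈[0..2] ⇒ +0.285482 -1.128329 +0.418085 = -0.424762;  D = +0.130105-0.404346i
d^3_{2,-1}: k∈[0..1] ⇒ -0.518103 +0.767900 = +0.249797;  D = +0.249591+0.010139i
d^3_{3,-1}: single k=0 term ⇒ +0.546250;  D = -0.124588-0.531852i
Y_3^{m'}(θ=2.1459,φ=1.3986) and Σ D·Y over m':
  (-0.1814+0.0324i)·(-0.1218+0.2144i)  (-0.1863-0.3883i)·(+0.3684+0.1322i)  (+0.3627-0.3169i)·(+0.0223-0.1280i)  (+0.0715+0.0471i)·(+0.3087+0.0000i)  (+0.1301-0.4043i)·(-0.0223-0.1280i)  (+0.2496+0.0101i)·(+0.3684-0.1322i)  (-0.1246-0.5319i)·(+0.1218+0.2144i)
Y_3^-1(R⁻¹ n̂) = +0.124847-0.377877i

Re=0.1248 Im=-0.3779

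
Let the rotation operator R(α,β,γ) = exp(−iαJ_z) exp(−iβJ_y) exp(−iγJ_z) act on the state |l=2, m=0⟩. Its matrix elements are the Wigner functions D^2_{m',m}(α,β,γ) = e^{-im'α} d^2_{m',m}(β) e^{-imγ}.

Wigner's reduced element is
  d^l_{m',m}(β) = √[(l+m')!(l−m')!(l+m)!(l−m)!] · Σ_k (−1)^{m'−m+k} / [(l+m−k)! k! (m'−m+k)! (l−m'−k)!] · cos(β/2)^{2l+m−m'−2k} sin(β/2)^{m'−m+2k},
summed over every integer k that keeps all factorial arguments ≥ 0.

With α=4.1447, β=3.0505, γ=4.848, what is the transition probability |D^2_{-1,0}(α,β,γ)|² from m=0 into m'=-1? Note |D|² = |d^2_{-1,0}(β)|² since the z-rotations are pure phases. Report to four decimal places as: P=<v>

D^2_{-1,0}(4.1447,3.0505,4.848) = e^{-i·-1·4.1447}·d^2_{-1,0}(3.0505)·e^{-i·0·4.848}. Compute d first:
Half-angle: c=0.045531, s=0.998963. N=√(1·6·2·2)=4.898979
k∈{1,2} keeps every argument non-negative
  k=1: (−1)^0·4.8990/(2)·0.0455^3·0.9990^1 = +0.000231
  k=2: (−1)^1·4.8990/(2)·0.0455^1·0.9990^3 = -0.111180
d^2_{-1,0}(3.0505) = +0.000231 -0.111180 = -0.110949
|D^2_{-1,0}|² = |d^2_{-1,0}(β)|² = (-0.110949)² = 0.012310 (the z-rotation phases have unit modulus)

P=0.0123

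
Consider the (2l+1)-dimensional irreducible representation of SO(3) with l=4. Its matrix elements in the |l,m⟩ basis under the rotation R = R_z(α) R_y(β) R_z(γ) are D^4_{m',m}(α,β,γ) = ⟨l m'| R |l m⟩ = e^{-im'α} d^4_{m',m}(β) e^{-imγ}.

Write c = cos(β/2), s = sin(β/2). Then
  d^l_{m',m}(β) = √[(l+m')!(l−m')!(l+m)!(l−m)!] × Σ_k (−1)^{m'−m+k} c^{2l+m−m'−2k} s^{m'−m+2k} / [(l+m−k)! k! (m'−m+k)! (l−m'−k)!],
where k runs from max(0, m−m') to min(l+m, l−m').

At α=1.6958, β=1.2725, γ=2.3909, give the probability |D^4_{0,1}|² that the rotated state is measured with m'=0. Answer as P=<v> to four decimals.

P=0.1415

D^4_{0,1}(1.6958,1.2725,2.3909) = e^{-i·0·1.6958}·d^4_{0,1}(1.2725)·e^{-i·1·2.3909}. Compute d first:
With c≡cos(β/2)=0.804330 and s≡sin(β/2)=0.594183, N=[24·24·120·6]^{1/2}=643.987578
k: max(0,(1)−(0))=1 … min(4+(1),4−(0))=4
  k=1: (−1)^0·643.9876/(144)·0.8043^7·0.5942^1 = +0.578727
  k=2: (−1)^1·643.9876/(24)·0.8043^5·0.5942^3 = -1.894951
  k=3: (−1)^2·643.9876/(24)·0.8043^3·0.5942^5 = +1.034120
  k=4: (−1)^3·643.9876/(144)·0.8043^1·0.5942^7 = -0.094057
d^4_{0,1}(1.2725) = +0.578727 -1.894951 +1.034120 -0.094057 = -0.376161
|D^4_{0,1}|² = |d^4_{0,1}(β)|² = (-0.376161)² = 0.141497 (the z-rotation phases have unit modulus)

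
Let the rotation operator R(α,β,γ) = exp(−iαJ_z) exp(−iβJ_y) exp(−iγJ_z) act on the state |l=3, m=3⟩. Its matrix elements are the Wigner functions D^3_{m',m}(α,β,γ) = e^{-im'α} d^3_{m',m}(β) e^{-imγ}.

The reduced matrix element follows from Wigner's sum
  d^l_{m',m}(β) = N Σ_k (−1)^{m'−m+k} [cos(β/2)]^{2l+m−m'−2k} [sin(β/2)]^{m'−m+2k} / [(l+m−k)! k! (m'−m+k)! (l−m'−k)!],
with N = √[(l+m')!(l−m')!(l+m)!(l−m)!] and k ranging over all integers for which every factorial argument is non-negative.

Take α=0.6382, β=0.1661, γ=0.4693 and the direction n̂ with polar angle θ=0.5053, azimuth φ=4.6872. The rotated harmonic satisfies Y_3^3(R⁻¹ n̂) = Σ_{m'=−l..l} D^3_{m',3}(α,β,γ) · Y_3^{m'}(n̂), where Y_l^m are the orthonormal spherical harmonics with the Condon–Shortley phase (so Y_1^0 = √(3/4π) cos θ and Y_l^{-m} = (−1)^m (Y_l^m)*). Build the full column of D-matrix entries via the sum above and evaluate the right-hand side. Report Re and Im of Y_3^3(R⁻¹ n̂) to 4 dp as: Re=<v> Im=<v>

Need the full column D^3_{m',3} for m'=−3..3 at α=0.6382, β=0.1661, γ=0.4693.
cos(β/2)=0.996553, sin(β/2)=0.082955
d^3_{-3,3}: single k=6 term ⇒ +0.000000;  D = +0.000000+0.000000i
d^3_{-2,3}: single k=5 term ⇒ +0.000010;  D = +0.000010-0.000001i
d^3_{-1,3}: single k=4 term ⇒ +0.000182;  D = +0.000131-0.000127i
d^3_{0,3}: single k=3 term ⇒ +0.002527;  D = +0.000410-0.002493i
d^3_{1,3}: single k=2 term ⇒ +0.026286;  D = -0.012029-0.023373i
d^3_{2,3}: single k=1 term ⇒ +0.199719;  D = -0.179198-0.088180i
d^3_{3,3}: single k=0 term ⇒ +0.979497;  D = -0.963513+0.176233i
Y_3^{m'}(θ=0.5053,φ=4.6872) and Σ D·Y over m':
  (+0.0000+0.0000i)·(+0.0036-0.0472i)  (+0.0000-0.0000i)·(-0.2093-0.0106i)  (+0.0001-0.0001i)·(-0.0111+0.4423i)  (+0.0004-0.0025i)·(+0.2705+0.0000i)  (-0.0120-0.0234i)·(+0.0111+0.4423i)  (-0.1792-0.0882i)·(-0.2093+0.0106i)  (-0.9635+0.1762i)·(-0.0036-0.0472i)
Y_3^3(R⁻¹ n̂) = +0.060560+0.055206i

Re=0.0606 Im=0.0552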